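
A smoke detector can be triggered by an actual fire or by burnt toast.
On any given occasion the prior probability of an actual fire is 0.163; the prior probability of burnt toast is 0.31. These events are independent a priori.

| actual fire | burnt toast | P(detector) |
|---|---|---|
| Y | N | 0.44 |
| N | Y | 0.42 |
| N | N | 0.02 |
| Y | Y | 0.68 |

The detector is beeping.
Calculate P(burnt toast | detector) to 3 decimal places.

P(burnt toast | detector) ≈ 0.701

Weight on burnt toast=true, given the evidence: 0.108977 + 0.034360 = 0.143337
Denominator P(detector): 0.02·0.837·0.69 + 0.42·0.837·0.31 + 0.44·0.163·0.69 + 0.68·0.163·0.31 = 0.204375
P(burnt toast | detector) = 0.143337/0.204375 ≈ 0.701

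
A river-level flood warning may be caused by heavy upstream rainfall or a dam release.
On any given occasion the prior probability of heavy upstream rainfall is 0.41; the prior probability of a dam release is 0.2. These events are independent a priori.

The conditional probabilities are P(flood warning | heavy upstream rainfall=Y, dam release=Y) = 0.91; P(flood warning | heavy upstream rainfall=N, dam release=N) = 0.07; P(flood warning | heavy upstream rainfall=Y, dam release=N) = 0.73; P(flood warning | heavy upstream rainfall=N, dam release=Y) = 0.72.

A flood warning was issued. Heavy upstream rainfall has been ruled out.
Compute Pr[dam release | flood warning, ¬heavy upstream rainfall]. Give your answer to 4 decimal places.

P(flood warning | ¬heavy upstream rainfall) = 0.07*0.8 + 0.72*0.2 = 0.056000 + 0.144000 = 0.200000
The dam release-present share is 0.72*0.2 = 0.144000.
So P(dam release | flood warning, ¬heavy upstream rainfall) = 0.144000/0.200000 ≈ 0.7200.

Pr[dam release | flood warning, ¬heavy upstream rainfall] ≈ 0.7200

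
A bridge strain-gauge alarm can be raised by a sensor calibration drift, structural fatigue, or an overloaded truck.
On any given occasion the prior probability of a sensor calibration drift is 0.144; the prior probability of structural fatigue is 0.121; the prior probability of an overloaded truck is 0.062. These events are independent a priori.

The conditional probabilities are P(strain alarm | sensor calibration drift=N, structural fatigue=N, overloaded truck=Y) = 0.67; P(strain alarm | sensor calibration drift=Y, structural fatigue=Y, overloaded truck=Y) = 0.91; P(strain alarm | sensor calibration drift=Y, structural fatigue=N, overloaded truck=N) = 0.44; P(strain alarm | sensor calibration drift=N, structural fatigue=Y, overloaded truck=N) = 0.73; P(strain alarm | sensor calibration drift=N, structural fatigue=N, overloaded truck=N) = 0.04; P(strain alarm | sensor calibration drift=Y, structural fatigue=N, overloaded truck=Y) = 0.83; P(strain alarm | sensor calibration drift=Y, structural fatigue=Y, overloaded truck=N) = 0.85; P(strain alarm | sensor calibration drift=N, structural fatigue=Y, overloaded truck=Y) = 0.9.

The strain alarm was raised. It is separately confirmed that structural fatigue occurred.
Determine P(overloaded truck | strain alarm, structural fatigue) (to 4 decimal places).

P(strain alarm | structural fatigue) = 0.73*0.856*0.938 + 0.9*0.856*0.062 + 0.85*0.144*0.938 + 0.91*0.144*0.062 = 0.586137 + 0.047765 + 0.114811 + 0.008124 = 0.756837
The overloaded truck-present share is 0.047765 + 0.008124 = 0.055889.
P(overloaded truck | strain alarm, structural fatigue) = 0.055889 / 0.756837 ≈ 0.0738

P(overloaded truck | strain alarm, structural fatigue) ≈ 0.0738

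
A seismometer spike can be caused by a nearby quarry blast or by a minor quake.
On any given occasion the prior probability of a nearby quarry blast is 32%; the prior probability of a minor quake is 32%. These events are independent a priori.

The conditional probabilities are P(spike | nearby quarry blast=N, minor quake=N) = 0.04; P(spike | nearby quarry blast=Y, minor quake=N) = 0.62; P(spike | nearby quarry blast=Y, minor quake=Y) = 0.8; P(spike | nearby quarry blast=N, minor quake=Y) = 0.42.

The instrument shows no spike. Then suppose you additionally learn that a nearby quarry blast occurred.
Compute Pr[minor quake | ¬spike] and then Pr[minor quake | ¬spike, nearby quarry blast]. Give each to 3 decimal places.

Pr[minor quake | ¬spike] ≈ 0.218; Pr[minor quake | ¬spike, nearby quarry blast] ≈ 0.199

Weight on minor quake=true, given the evidence: 0.126208 + 0.020480 = 0.146688
Normalizer over all consistent configurations: 0.96·0.68·0.68 + 0.58·0.68·0.32 + 0.38·0.32·0.68 + 0.2·0.32·0.32 = 0.673280
Posterior = 0.146688 / 0.673280 ≈ 0.218

With the extra evidence:
Weight on minor quake=true, given the evidence: 0.2*0.32 = 0.064000
Normalizer over all consistent configurations: 0.38*0.68 + 0.2*0.32 = 0.322400
P(minor quake | ¬spike, nearby quarry blast) = 0.064000/0.322400 ≈ 0.199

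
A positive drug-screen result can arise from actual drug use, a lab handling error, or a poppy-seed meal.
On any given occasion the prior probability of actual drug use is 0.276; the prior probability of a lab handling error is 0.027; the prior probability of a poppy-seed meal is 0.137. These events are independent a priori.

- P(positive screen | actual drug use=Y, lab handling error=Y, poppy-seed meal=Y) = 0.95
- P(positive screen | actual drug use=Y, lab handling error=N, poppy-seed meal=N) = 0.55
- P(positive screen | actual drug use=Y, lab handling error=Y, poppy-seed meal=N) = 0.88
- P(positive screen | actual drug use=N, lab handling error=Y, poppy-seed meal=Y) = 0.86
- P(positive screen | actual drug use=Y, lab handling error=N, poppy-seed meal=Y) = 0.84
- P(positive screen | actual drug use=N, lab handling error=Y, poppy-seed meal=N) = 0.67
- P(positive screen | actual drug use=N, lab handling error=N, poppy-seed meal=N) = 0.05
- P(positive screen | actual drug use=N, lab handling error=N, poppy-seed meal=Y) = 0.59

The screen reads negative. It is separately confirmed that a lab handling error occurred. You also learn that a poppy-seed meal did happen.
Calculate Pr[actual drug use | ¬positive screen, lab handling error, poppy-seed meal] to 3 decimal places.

Enumerate both values of actual drug use and weight by the priors:
  P(¬positive screen | lab handling error, poppy-seed meal) = 0.14×0.724 + 0.05×0.276
        = 0.101360 + 0.013800 = 0.115160
The terms with actual drug use present sum to 0.013800, so
  P(actual drug use | ¬positive screen, lab handling error, poppy-seed meal) = 0.013800 / 0.115160 ≈ 0.120

Pr[actual drug use | ¬positive screen, lab handling error, poppy-seed meal] ≈ 0.120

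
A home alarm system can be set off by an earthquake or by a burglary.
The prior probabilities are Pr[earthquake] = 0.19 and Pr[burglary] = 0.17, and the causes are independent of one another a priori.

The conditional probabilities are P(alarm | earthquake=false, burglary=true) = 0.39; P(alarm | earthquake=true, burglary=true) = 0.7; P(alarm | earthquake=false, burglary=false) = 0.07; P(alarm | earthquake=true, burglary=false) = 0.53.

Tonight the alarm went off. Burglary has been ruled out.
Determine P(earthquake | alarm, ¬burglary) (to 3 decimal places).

Weight on earthquake=true, given the evidence: 0.53·0.19 = 0.100700
The normalizing constant is 0.07·0.81 + 0.53·0.19 = 0.157400
P(earthquake | alarm, ¬burglary) = 0.100700/0.157400 ≈ 0.640

P(earthquake | alarm, ¬burglary) ≈ 0.640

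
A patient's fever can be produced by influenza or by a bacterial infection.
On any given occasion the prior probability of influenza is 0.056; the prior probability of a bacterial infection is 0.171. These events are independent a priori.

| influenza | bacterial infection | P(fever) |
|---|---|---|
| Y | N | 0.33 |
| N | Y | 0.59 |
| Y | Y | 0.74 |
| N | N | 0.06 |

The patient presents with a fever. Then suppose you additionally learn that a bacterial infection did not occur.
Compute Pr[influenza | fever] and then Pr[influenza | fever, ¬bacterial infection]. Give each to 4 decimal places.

Weight on influenza=true, given the evidence: 0.015320 + 0.007086 = 0.022406
Normalizer over all consistent configurations: 0.06×0.944×0.829 + 0.59×0.944×0.171 + 0.33×0.056×0.829 + 0.74×0.056×0.171 = 0.164601
Posterior = 0.022406 / 0.164601 ≈ 0.1361

Now also conditioning on bacterial infection≠true:
Weight on influenza=true, given the evidence: 0.33·0.056 = 0.018480
Normalizer over all consistent configurations: 0.06·0.944 + 0.33·0.056 = 0.075120
P(influenza | fever, ¬bacterial infection) = 0.018480/0.075120 ≈ 0.2460

Pr[influenza | fever] ≈ 0.1361; Pr[influenza | fever, ¬bacterial infection] ≈ 0.2460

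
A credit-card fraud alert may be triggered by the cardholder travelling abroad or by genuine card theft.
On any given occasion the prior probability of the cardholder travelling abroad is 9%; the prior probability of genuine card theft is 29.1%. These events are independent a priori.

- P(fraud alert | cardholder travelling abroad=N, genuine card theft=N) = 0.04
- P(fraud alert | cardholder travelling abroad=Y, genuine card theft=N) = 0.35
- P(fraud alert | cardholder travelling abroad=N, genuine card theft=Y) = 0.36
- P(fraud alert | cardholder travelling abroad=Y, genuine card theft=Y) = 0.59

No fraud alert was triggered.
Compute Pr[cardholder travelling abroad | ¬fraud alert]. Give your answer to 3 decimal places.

Pr[cardholder travelling abroad | ¬fraud alert] ≈ 0.062

By total probability over the 4 (cardholder travelling abroad, genuine card theft) configurations:
  P(¬fraud alert) = 0.96·0.91·0.709 + 0.64·0.91·0.291 + 0.65·0.09·0.709 + 0.41·0.09·0.291
        = 0.619382 + 0.169478 + 0.041476 + 0.010738 = 0.841074
Keeping only the cardholder travelling abroad-present terms gives 0.052214, so
  P(cardholder travelling abroad | ¬fraud alert) = 0.052214 / 0.841074 ≈ 0.062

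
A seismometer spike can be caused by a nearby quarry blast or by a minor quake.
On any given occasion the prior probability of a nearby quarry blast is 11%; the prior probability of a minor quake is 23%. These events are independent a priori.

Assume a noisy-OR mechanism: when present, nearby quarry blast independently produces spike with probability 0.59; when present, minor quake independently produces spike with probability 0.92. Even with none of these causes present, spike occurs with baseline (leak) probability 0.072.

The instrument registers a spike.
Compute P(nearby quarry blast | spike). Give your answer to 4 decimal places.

Under noisy-OR, P(spike | causes) = 1 − (1−0.072)·∏(1−qᵢ) over the active causes.
Numerator (weight on configurations with nearby quarry blast): 0.052473 + 0.024530 = 0.077003
The normalizing constant is 0.072·0.89·0.77 + 0.92576·0.89·0.23 + 0.61952·0.11·0.77 + 0.969562·0.11·0.23 = 0.315848
Posterior = 0.077003 / 0.315848 ≈ 0.2438

P(nearby quarry blast | spike) ≈ 0.2438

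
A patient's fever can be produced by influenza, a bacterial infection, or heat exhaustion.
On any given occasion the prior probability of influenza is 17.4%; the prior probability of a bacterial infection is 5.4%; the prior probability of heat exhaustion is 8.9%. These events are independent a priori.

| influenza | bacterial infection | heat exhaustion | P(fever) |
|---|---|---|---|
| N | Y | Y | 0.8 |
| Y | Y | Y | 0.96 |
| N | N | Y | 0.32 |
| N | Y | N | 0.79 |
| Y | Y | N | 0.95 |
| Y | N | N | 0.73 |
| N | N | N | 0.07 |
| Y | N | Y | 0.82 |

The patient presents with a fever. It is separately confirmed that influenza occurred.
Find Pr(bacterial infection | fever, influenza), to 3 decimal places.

Pr(bacterial infection | fever, influenza) ≈ 0.069

Enumerate the 4 (bacterial infection, heat exhaustion) configurations and weight by the priors:
  P(fever | influenza) = 0.73×0.946×0.911 + 0.82×0.946×0.089 + 0.95×0.054×0.911 + 0.96×0.054×0.089
        = 0.629118 + 0.069039 + 0.046734 + 0.004614 = 0.749505
Configurations with bacterial infection contribute 0.051348, so
  P(bacterial infection | fever, influenza) = 0.051348 / 0.749505 ≈ 0.069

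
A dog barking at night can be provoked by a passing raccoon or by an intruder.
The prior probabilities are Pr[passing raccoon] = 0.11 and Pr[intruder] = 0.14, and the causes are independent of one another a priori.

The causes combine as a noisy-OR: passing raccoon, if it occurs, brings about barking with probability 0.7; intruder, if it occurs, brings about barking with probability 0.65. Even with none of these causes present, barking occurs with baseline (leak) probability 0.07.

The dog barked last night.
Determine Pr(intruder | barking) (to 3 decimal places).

Under noisy-OR, P(barking | causes) = 1 − (1−0.07)·∏(1−qᵢ) over the active causes.
P(barking) = 0.07×0.89×0.86 + 0.6745×0.89×0.14 + 0.721×0.11×0.86 + 0.90235×0.11×0.14 = 0.053578 + 0.084043 + 0.068207 + 0.013896 = 0.219724
The intruder-present share is 0.084043 + 0.013896 = 0.097939.
Hence the posterior is 0.097939/0.219724 ≈ 0.446.

Pr(intruder | barking) ≈ 0.446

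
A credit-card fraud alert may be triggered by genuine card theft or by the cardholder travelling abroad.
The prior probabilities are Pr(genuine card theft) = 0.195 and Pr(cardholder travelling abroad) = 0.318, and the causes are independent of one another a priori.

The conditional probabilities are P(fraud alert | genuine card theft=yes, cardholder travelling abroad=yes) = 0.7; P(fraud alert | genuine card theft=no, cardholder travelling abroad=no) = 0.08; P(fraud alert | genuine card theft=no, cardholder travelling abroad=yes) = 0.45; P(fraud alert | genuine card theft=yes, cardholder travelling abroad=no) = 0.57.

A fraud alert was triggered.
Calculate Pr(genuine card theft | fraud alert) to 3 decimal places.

Pr(genuine card theft | fraud alert) ≈ 0.428

P(fraud alert) = 0.08·0.805·0.682 + 0.45·0.805·0.318 + 0.57·0.195·0.682 + 0.7·0.195·0.318 = 0.043921 + 0.115196 + 0.075804 + 0.043407 = 0.278328
Of this, 0.119211 comes from 0.075804 + 0.043407 (the genuine card theft=true cases).
Hence the posterior is 0.119211/0.278328 ≈ 0.428.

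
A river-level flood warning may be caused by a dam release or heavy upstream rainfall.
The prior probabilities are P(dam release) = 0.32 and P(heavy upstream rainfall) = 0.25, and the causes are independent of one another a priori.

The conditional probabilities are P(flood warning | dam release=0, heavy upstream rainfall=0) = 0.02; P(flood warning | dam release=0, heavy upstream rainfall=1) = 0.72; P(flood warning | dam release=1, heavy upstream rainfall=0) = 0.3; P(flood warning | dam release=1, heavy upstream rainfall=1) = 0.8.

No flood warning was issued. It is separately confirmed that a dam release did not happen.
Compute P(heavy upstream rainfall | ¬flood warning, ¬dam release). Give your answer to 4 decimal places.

P(heavy upstream rainfall | ¬flood warning, ¬dam release) ≈ 0.0870

P(¬flood warning | ¬dam release) = 0.98*0.75 + 0.28*0.25 = 0.735000 + 0.070000 = 0.805000
The heavy upstream rainfall-present share is 0.28*0.25 = 0.070000.
So P(heavy upstream rainfall | ¬flood warning, ¬dam release) = 0.070000/0.805000 ≈ 0.0870.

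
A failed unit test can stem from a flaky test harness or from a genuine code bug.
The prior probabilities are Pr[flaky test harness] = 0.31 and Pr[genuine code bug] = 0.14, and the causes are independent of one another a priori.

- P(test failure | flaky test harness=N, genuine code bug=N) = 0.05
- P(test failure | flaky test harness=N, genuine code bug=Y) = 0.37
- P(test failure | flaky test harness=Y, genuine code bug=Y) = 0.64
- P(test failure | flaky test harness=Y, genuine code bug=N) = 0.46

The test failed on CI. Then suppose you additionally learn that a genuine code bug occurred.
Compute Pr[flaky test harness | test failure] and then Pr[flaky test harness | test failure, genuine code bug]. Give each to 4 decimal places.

Numerator (weight on configurations with flaky test harness): 0.122636 + 0.027776 = 0.150412
Normalizer over all consistent configurations: 0.05×0.69×0.86 + 0.37×0.69×0.14 + 0.46×0.31×0.86 + 0.64×0.31×0.14 = 0.215824
P(flaky test harness | test failure) = 0.150412/0.215824 ≈ 0.6969

With the extra evidence:
For the numerator, keep only flaky test harness=true terms: 0.64*0.31 = 0.198400
Denominator P(test failure | genuine code bug): 0.37*0.69 + 0.64*0.31 = 0.453700
Posterior = 0.198400 / 0.453700 ≈ 0.4373

Pr[flaky test harness | test failure] ≈ 0.6969; Pr[flaky test harness | test failure, genuine code bug] ≈ 0.4373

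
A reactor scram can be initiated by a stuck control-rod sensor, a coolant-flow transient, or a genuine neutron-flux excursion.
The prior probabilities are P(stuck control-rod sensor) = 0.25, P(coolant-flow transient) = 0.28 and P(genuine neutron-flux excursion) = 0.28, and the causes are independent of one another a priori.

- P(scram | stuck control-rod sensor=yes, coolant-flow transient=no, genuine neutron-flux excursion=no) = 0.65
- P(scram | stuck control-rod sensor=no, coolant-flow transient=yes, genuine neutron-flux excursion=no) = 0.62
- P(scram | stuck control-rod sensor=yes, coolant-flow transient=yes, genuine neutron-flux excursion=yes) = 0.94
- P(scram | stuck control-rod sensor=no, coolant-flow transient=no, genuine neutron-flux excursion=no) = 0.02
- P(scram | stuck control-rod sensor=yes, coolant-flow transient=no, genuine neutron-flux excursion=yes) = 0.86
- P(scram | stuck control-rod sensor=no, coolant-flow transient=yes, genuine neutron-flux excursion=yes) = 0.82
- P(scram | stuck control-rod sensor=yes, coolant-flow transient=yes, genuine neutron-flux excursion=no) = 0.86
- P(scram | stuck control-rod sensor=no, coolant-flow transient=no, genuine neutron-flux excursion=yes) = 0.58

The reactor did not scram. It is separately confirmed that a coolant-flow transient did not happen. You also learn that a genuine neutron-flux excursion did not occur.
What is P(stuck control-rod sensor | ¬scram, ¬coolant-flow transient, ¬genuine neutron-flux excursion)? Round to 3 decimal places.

P(stuck control-rod sensor | ¬scram, ¬coolant-flow transient, ¬genuine neutron-flux excursion) ≈ 0.106

Numerator (weight on configurations with stuck control-rod sensor): 0.35·0.25 = 0.087500
Normalizer over all consistent configurations: 0.98·0.75 + 0.35·0.25 = 0.822500
Posterior = 0.087500 / 0.822500 ≈ 0.106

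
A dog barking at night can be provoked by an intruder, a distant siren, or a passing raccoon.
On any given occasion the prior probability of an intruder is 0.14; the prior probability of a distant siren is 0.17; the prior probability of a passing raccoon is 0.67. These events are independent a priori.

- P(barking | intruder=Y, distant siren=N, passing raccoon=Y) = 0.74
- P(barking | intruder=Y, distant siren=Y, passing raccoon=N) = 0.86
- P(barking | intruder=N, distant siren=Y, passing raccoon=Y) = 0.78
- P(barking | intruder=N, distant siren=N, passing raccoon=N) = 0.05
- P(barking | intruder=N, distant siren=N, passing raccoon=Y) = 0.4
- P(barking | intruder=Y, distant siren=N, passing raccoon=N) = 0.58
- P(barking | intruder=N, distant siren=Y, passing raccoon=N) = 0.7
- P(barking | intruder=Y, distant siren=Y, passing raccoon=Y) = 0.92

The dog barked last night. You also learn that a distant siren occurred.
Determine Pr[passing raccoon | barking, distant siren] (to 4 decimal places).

Pr[passing raccoon | barking, distant siren] ≈ 0.6920

For the numerator, keep only passing raccoon=true terms: 0.449436 + 0.086296 = 0.535732
Normalizer over all consistent configurations: 0.7·0.86·0.33 + 0.78·0.86·0.67 + 0.86·0.14·0.33 + 0.92·0.14·0.67 = 0.774124
Posterior = 0.535732 / 0.774124 ≈ 0.6920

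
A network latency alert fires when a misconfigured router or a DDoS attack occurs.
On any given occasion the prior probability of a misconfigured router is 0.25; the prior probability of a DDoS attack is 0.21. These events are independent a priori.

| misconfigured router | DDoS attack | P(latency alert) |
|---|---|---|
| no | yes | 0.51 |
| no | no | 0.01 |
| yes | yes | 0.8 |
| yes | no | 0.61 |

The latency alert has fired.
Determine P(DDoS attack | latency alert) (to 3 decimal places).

For the numerator, keep only DDoS attack=true terms: 0.080325 + 0.042000 = 0.122325
Denominator P(latency alert): 0.01·0.75·0.79 + 0.51·0.75·0.21 + 0.61·0.25·0.79 + 0.8·0.25·0.21 = 0.248725
P(DDoS attack | latency alert) = 0.122325/0.248725 ≈ 0.492

P(DDoS attack | latency alert) ≈ 0.492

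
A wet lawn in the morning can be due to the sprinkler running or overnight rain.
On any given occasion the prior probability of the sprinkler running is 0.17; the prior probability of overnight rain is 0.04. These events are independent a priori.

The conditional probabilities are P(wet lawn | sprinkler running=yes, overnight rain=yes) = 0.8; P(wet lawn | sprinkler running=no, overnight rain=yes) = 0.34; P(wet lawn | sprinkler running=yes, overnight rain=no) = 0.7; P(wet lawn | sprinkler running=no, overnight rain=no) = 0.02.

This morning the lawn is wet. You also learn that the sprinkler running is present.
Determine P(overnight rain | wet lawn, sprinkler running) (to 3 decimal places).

By total probability over both values of overnight rain:
  P(wet lawn | sprinkler running) = 0.7×0.96 + 0.8×0.04
        = 0.672000 + 0.032000 = 0.704000
Keeping only the overnight rain-present terms gives 0.032000, so
  P(overnight rain | wet lawn, sprinkler running) = 0.032000 / 0.704000 ≈ 0.045

P(overnight rain | wet lawn, sprinkler running) ≈ 0.045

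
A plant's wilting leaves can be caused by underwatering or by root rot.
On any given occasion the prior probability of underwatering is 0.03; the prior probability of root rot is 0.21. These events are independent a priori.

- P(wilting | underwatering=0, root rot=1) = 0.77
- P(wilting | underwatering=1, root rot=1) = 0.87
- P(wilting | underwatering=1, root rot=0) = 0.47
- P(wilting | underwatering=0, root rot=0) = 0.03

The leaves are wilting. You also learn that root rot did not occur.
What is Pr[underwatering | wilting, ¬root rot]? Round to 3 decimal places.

P(wilting | ¬root rot) = 0.03×0.97 + 0.47×0.03 = 0.029100 + 0.014100 = 0.043200
The underwatering-present share is 0.47×0.03 = 0.014100.
So P(underwatering | wilting, ¬root rot) = 0.014100/0.043200 ≈ 0.326.

Pr[underwatering | wilting, ¬root rot] ≈ 0.326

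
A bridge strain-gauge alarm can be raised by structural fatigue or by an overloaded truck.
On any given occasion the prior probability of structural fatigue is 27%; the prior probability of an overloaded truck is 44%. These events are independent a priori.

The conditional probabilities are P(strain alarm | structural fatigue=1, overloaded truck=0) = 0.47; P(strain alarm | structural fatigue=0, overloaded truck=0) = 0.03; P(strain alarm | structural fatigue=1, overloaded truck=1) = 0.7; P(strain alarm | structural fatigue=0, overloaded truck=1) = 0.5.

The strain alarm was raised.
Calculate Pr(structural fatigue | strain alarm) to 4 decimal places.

Pr(structural fatigue | strain alarm) ≈ 0.4715

For the numerator, keep only structural fatigue=true terms: 0.071064 + 0.083160 = 0.154224
The normalizing constant is 0.03×0.73×0.56 + 0.5×0.73×0.44 + 0.47×0.27×0.56 + 0.7×0.27×0.44 = 0.327088
P(structural fatigue | strain alarm) = 0.154224/0.327088 ≈ 0.4715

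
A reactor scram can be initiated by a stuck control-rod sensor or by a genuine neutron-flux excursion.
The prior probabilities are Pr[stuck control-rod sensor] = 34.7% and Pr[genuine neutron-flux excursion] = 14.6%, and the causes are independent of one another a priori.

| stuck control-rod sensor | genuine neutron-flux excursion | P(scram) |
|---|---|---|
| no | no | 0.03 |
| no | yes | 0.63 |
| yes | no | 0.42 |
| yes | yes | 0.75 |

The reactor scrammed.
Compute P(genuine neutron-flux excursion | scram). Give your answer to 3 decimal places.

P(genuine neutron-flux excursion | scram) ≈ 0.410

Enumerate the 4 (stuck control-rod sensor, genuine neutron-flux excursion) configurations and weight by the priors:
  P(scram) = 0.03*0.653*0.854 + 0.63*0.653*0.146 + 0.42*0.347*0.854 + 0.75*0.347*0.146
        = 0.016730 + 0.060063 + 0.124462 + 0.037996 = 0.239251
Configurations with genuine neutron-flux excursion contribute 0.098059, so
  P(genuine neutron-flux excursion | scram) = 0.098059 / 0.239251 ≈ 0.410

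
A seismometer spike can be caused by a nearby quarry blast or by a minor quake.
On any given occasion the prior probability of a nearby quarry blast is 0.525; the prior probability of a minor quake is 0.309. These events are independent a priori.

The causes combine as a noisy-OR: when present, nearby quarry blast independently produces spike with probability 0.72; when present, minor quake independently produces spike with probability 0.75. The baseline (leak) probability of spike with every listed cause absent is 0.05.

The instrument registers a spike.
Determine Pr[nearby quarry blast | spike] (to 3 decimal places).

Under noisy-OR, P(spike | causes) = 1 − (1−0.05)·∏(1−qᵢ) over the active causes.
P(spike) = 0.05·0.475·0.691 + 0.7625·0.475·0.309 + 0.734·0.525·0.691 + 0.9335·0.525·0.309 = 0.016411 + 0.111916 + 0.266277 + 0.151437 = 0.546041
Of this, 0.417714 comes from 0.266277 + 0.151437 (the nearby quarry blast=true cases).
Hence the posterior is 0.417714/0.546041 ≈ 0.765.

Pr[nearby quarry blast | spike] ≈ 0.765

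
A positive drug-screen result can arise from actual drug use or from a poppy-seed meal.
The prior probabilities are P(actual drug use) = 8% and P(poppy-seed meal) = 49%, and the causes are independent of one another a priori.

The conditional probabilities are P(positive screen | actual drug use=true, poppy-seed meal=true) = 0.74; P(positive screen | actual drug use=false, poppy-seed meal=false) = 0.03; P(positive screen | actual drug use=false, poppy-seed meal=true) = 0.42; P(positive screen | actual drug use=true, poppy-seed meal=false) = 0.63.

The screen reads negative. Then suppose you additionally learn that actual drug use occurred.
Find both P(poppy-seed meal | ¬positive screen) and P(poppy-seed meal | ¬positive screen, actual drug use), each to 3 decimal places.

P(poppy-seed meal | ¬positive screen) ≈ 0.366; P(poppy-seed meal | ¬positive screen, actual drug use) ≈ 0.403

Sum P(¬positive screen|·) weighted by the priors over the 4 (actual drug use, poppy-seed meal) configurations:
  P(¬positive screen) = 0.97*0.92*0.51 + 0.58*0.92*0.49 + 0.37*0.08*0.51 + 0.26*0.08*0.49
        = 0.455124 + 0.261464 + 0.015096 + 0.010192 = 0.741876
Keeping only the poppy-seed meal-present terms gives 0.271656, so
  P(poppy-seed meal | ¬positive screen) = 0.271656 / 0.741876 ≈ 0.366

With the extra evidence:
P(¬positive screen | actual drug use) = 0.37*0.51 + 0.26*0.49 = 0.188700 + 0.127400 = 0.316100
The poppy-seed meal-present share is 0.26*0.49 = 0.127400.
So P(poppy-seed meal | ¬positive screen, actual drug use) = 0.127400/0.316100 ≈ 0.403.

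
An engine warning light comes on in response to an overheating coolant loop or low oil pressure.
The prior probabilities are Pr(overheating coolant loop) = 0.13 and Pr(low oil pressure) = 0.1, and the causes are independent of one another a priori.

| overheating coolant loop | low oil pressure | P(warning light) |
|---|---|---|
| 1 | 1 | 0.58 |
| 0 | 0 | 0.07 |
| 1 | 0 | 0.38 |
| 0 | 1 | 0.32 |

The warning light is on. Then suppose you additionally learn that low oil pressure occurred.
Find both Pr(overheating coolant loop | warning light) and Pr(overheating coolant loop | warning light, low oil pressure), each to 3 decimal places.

Numerator (weight on configurations with overheating coolant loop): 0.044460 + 0.007540 = 0.052000
The normalizing constant is 0.07·0.87·0.9 + 0.32·0.87·0.1 + 0.38·0.13·0.9 + 0.58·0.13·0.1 = 0.134650
P(overheating coolant loop | warning light) = 0.052000/0.134650 ≈ 0.386

Now also conditioning on low oil pressure=true:
P(warning light | low oil pressure) = 0.32*0.87 + 0.58*0.13 = 0.278400 + 0.075400 = 0.353800
The overheating coolant loop-present share is 0.58*0.13 = 0.075400.
Hence the posterior is 0.075400/0.353800 ≈ 0.213.
— low oil pressure explains away the evidence for overheating coolant loop.

Pr(overheating coolant loop | warning light) ≈ 0.386; Pr(overheating coolant loop | warning light, low oil pressure) ≈ 0.213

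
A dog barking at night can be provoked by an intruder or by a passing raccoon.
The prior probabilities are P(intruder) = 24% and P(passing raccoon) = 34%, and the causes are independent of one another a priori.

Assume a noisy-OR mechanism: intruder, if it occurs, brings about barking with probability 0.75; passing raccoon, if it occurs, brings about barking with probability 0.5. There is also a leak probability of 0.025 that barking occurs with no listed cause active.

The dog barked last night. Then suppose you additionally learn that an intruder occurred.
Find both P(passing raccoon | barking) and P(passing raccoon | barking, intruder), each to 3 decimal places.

Under noisy-OR, P(barking | causes) = 1 − (1−0.025)·∏(1−qᵢ) over the active causes.
For the numerator, keep only passing raccoon=true terms: 0.132430 + 0.071655 = 0.204085
Denominator P(barking): 0.025·0.76·0.66 + 0.5125·0.76·0.34 + 0.75625·0.24·0.66 + 0.878125·0.24·0.34 = 0.336415
P(passing raccoon | barking) = 0.204085/0.336415 ≈ 0.607

Now also conditioning on intruder=true:
P(barking | intruder) = 0.75625*0.66 + 0.878125*0.34 = 0.499125 + 0.298563 = 0.797688
Of this, 0.298563 comes from 0.878125*0.34 (the passing raccoon=true cases).
So P(passing raccoon | barking, intruder) = 0.298563/0.797688 ≈ 0.374.
The drop from 0.607 to 0.374 is the explaining-away (discounting) effect.

P(passing raccoon | barking) ≈ 0.607; P(passing raccoon | barking, intruder) ≈ 0.374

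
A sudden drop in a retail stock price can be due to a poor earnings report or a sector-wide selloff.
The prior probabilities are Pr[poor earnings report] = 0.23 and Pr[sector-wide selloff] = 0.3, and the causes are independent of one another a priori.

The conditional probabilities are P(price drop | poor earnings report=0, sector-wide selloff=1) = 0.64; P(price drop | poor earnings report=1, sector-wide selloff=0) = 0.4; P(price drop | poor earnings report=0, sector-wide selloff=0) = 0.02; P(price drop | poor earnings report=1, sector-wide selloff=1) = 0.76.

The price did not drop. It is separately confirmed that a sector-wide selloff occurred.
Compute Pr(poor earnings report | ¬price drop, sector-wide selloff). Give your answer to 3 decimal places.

Sum P(¬price drop|·) weighted by the priors over both values of poor earnings report:
  P(¬price drop | sector-wide selloff) = 0.36×0.77 + 0.24×0.23
        = 0.277200 + 0.055200 = 0.332400
The terms with poor earnings report present sum to 0.055200, so
  P(poor earnings report | ¬price drop, sector-wide selloff) = 0.055200 / 0.332400 ≈ 0.166

Pr(poor earnings report | ¬price drop, sector-wide selloff) ≈ 0.166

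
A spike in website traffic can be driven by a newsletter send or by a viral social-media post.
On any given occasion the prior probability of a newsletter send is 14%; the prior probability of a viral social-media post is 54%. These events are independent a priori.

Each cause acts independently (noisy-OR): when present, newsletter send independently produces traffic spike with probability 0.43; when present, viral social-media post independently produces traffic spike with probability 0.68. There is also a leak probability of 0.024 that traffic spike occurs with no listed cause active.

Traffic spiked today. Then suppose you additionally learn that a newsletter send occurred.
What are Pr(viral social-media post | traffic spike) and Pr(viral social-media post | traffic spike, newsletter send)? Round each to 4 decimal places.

Under noisy-OR, P(traffic spike | causes) = 1 − (1−0.024)·∏(1−qᵢ) over the active causes.
Sum P(traffic spike|·) weighted by the priors over the 4 (newsletter send, viral social-media post) configurations:
  P(traffic spike) = 0.024·0.86·0.46 + 0.68768·0.86·0.54 + 0.44368·0.14·0.46 + 0.821978·0.14·0.54
        = 0.009494 + 0.319359 + 0.028573 + 0.062142 = 0.419568
The terms with viral social-media post present sum to 0.381501, so
  P(viral social-media post | traffic spike) = 0.381501 / 0.419568 ≈ 0.9093

Now condition on the additional information:
Sum P(traffic spike|·) weighted by the priors over both values of viral social-media post:
  P(traffic spike | newsletter send) = 0.44368·0.46 + 0.821978·0.54
        = 0.204093 + 0.443868 = 0.647961
Configurations with viral social-media post contribute 0.443868, so
  P(viral social-media post | traffic spike, newsletter send) = 0.443868 / 0.647961 ≈ 0.6850

Pr(viral social-media post | traffic spike) ≈ 0.9093; Pr(viral social-media post | traffic spike, newsletter send) ≈ 0.6850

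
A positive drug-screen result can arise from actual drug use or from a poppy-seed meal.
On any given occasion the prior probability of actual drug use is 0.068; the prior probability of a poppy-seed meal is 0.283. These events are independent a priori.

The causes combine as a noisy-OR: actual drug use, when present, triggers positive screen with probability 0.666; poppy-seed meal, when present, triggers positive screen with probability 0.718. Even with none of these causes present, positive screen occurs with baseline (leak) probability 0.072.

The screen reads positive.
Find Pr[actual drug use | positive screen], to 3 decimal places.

Under noisy-OR, P(positive screen | causes) = 1 − (1−0.072)·∏(1−qᵢ) over the active causes.
For the numerator, keep only actual drug use=true terms: 0.033644 + 0.017562 = 0.051206
Denominator P(positive screen): 0.072×0.932×0.717 + 0.738304×0.932×0.283 + 0.690048×0.068×0.717 + 0.912594×0.068×0.283 = 0.294052
P(actual drug use | positive screen) = 0.051206/0.294052 ≈ 0.174

Pr[actual drug use | positive screen] ≈ 0.174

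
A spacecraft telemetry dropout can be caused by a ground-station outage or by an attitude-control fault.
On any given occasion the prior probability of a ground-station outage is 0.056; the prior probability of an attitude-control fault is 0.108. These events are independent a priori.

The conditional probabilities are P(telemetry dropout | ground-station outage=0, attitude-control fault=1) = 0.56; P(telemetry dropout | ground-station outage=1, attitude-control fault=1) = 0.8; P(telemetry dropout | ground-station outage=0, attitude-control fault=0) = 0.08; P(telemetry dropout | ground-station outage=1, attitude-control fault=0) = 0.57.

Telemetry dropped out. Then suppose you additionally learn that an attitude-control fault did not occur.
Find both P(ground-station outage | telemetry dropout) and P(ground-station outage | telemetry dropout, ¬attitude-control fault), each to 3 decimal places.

P(telemetry dropout) = 0.08·0.944·0.892 + 0.56·0.944·0.108 + 0.57·0.056·0.892 + 0.8·0.056·0.108 = 0.067364 + 0.057093 + 0.028473 + 0.004838 = 0.157768
Of this, 0.033311 comes from 0.028473 + 0.004838 (the ground-station outage=true cases).
So P(ground-station outage | telemetry dropout) = 0.033311/0.157768 ≈ 0.211.

With the extra evidence:
Sum P(telemetry dropout|·) weighted by the priors over both values of ground-station outage:
  P(telemetry dropout | ¬attitude-control fault) = 0.08*0.944 + 0.57*0.056
        = 0.075520 + 0.031920 = 0.107440
The terms with ground-station outage present sum to 0.031920, so
  P(ground-station outage | telemetry dropout, ¬attitude-control fault) = 0.031920 / 0.107440 ≈ 0.297

P(ground-station outage | telemetry dropout) ≈ 0.211; P(ground-station outage | telemetry dropout, ¬attitude-control fault) ≈ 0.297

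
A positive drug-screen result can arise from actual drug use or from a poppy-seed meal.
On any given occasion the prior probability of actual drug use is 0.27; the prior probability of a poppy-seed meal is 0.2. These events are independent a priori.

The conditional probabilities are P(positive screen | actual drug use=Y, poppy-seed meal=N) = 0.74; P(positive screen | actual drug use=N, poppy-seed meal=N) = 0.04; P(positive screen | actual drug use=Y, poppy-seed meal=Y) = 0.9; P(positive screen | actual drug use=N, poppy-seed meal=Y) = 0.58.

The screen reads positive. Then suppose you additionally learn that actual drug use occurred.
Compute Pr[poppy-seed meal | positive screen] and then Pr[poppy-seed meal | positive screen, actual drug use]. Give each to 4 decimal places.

Pr[poppy-seed meal | positive screen] ≈ 0.4211; Pr[poppy-seed meal | positive screen, actual drug use] ≈ 0.2332

Sum P(positive screen|·) weighted by the priors over the 4 (actual drug use, poppy-seed meal) configurations:
  P(positive screen) = 0.04×0.73×0.8 + 0.58×0.73×0.2 + 0.74×0.27×0.8 + 0.9×0.27×0.2
        = 0.023360 + 0.084680 + 0.159840 + 0.048600 = 0.316480
Configurations with poppy-seed meal contribute 0.133280, so
  P(poppy-seed meal | positive screen) = 0.133280 / 0.316480 ≈ 0.4211

Now condition on the additional information:
Sum P(positive screen|·) weighted by the priors over both values of poppy-seed meal:
  P(positive screen | actual drug use) = 0.74×0.8 + 0.9×0.2
        = 0.592000 + 0.180000 = 0.772000
Configurations with poppy-seed meal contribute 0.180000, so
  P(poppy-seed meal | positive screen, actual drug use) = 0.180000 / 0.772000 ≈ 0.2332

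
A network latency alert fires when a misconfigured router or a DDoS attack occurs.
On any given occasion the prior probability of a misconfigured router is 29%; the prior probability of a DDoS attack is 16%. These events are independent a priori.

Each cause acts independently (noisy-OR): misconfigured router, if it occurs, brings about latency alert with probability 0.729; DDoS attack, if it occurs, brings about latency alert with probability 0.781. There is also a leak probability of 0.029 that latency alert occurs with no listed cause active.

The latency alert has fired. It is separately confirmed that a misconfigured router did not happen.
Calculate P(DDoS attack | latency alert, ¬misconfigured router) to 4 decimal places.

Under noisy-OR, P(latency alert | causes) = 1 − (1−0.029)·∏(1−qᵢ) over the active causes.
P(latency alert | ¬misconfigured router) = 0.029×0.84 + 0.787351×0.16 = 0.024360 + 0.125976 = 0.150336
Restricting to configurations with DDoS attack present: 0.787351×0.16 = 0.125976.
So P(DDoS attack | latency alert, ¬misconfigured router) = 0.125976/0.150336 ≈ 0.8380.

P(DDoS attack | latency alert, ¬misconfigured router) ≈ 0.8380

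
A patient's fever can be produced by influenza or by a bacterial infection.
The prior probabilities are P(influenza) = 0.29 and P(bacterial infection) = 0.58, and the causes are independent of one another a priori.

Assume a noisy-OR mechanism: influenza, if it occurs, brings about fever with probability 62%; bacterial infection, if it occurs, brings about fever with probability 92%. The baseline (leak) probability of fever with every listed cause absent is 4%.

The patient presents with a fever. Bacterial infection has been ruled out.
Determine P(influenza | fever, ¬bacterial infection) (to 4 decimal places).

P(influenza | fever, ¬bacterial infection) ≈ 0.8664

Under noisy-OR, P(fever | causes) = 1 − (1−0.04)·∏(1−qᵢ) over the active causes.
Weight on influenza=true, given the evidence: 0.6352×0.29 = 0.184208
The normalizing constant is 0.04×0.71 + 0.6352×0.29 = 0.212608
P(influenza | fever, ¬bacterial infection) = 0.184208/0.212608 ≈ 0.8664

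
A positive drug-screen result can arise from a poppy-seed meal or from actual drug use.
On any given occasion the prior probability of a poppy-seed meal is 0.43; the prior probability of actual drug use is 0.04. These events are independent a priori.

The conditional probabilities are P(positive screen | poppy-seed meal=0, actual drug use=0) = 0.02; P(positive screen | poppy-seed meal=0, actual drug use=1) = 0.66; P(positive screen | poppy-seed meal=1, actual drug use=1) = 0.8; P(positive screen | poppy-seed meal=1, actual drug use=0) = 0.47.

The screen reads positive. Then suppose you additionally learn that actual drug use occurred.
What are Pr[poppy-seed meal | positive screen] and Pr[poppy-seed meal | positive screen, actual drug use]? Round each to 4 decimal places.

Pr[poppy-seed meal | positive screen] ≈ 0.8888; Pr[poppy-seed meal | positive screen, actual drug use] ≈ 0.4776

P(positive screen) = 0.02×0.57×0.96 + 0.66×0.57×0.04 + 0.47×0.43×0.96 + 0.8×0.43×0.04 = 0.010944 + 0.015048 + 0.194016 + 0.013760 = 0.233768
Of this, 0.207776 comes from 0.194016 + 0.013760 (the poppy-seed meal=true cases).
P(poppy-seed meal | positive screen) = 0.207776 / 0.233768 ≈ 0.8888

Now also conditioning on actual drug use=true:
P(positive screen | actual drug use) = 0.66×0.57 + 0.8×0.43 = 0.376200 + 0.344000 = 0.720200
The poppy-seed meal-present share is 0.8×0.43 = 0.344000.
So P(poppy-seed meal | positive screen, actual drug use) = 0.344000/0.720200 ≈ 0.4776.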